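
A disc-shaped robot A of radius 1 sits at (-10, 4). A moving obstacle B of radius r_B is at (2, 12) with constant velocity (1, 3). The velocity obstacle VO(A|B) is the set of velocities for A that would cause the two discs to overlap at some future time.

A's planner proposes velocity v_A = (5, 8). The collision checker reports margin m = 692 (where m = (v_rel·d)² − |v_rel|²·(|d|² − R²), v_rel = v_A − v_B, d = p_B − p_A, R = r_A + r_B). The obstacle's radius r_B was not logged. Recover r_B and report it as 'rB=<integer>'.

m = 692
d = (12, 8);  v_rel = (4, 5),  |v_rel|² = 41
v_rel×d = (4)·(8) − (5)·(12) = -28
since m = R²·41 − (-28)²:  R² = (784 + 692) / 41 = 36
R = √36 = 6  ⇒  r_B = 6 − 1 = 5

rB=5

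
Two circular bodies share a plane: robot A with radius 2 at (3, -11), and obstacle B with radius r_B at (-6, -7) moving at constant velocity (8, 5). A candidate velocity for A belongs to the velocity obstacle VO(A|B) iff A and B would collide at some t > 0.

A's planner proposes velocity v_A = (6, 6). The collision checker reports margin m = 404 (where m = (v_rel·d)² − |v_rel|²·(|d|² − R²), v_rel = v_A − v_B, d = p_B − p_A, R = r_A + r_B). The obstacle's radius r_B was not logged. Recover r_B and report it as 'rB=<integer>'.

m = 404
d = (-9, 4);  v_rel = (-2, 1),  |v_rel|² = 5
v_rel×d = (-2)·(4) − (1)·(-9) = 1
since m = R²·5 − 1²:  R² = (1 + 404) / 5 = 81
R = √81 = 9  ⇒  r_B = 9 − 2 = 7

rB=7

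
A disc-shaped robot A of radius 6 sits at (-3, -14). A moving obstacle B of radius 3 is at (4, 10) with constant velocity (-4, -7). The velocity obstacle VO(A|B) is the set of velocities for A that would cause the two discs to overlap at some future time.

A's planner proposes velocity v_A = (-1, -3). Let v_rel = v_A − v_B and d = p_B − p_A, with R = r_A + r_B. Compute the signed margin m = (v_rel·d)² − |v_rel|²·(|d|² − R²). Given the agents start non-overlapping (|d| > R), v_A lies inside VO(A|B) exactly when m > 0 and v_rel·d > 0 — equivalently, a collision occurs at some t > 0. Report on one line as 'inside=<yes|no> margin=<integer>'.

d = (7, 24),  |d|² = 625;  R = 6+3 = 9,  c = 625−9² = 544
v_rel = (3, 4),  |v_rel|² = 25;  v_rel·d = (3)·(7) + (4)·(24) = 117
25·t² − 234·t + 544 = 0  ⇒  m = 117² − 25·544 = 89
m = 89 > 0,  v_rel·d = 117 > 0  ⇒  inside

inside=yes margin=89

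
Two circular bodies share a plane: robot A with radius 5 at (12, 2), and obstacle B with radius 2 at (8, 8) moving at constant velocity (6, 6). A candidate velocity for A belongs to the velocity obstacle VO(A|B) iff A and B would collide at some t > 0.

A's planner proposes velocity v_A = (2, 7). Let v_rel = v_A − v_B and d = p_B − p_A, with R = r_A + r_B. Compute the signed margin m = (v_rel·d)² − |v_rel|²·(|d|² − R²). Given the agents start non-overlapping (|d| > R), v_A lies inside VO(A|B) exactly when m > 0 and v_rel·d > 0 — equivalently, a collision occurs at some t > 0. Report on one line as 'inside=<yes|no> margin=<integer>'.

d = (-4, 6),  |d|² = 52;  R = 5+2 = 7,  c = 52−7² = 3
v_rel = (-4, 1),  |v_rel|² = 17;  v_rel·d = (-4)·(-4) + (1)·(6) = 22
17·t² − 44·t + 3 = 0  ⇒  m = 22² − 17·3 = 433
m = 433 > 0,  v_rel·d = 22 > 0  ⇒  inside

inside=yes margin=433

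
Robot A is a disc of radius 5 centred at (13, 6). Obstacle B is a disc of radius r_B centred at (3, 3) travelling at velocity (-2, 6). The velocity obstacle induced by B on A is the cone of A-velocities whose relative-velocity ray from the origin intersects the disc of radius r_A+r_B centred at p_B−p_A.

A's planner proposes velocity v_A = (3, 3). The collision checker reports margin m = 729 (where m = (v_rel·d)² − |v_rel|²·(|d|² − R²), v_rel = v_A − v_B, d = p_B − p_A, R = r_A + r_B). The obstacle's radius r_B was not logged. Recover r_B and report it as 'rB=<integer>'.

m = 729
d = (-10, -3);  v_rel = (5, -3),  |v_rel|² = 34
v_rel×d = (5)·(-3) − (-3)·(-10) = -45
since m = R²·34 − (-45)²:  R² = (2025 + 729) / 34 = 81
R = √81 = 9  ⇒  r_B = 9 − 5 = 4

rB=4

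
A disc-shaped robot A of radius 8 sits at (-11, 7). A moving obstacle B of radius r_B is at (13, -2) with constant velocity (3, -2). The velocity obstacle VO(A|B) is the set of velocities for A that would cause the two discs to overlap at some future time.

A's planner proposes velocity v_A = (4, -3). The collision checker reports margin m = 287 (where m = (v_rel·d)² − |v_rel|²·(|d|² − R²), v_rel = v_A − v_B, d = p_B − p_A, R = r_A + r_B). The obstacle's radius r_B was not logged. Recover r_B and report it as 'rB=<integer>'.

m = 287
d = (24, -9);  v_rel = (1, -1),  |v_rel|² = 2
v_rel×d = (1)·(-9) − (-1)·(24) = 15
since m = R²·2 − 15²:  R² = (225 + 287) / 2 = 256
R = √256 = 16  ⇒  r_B = 16 − 8 = 8

rB=8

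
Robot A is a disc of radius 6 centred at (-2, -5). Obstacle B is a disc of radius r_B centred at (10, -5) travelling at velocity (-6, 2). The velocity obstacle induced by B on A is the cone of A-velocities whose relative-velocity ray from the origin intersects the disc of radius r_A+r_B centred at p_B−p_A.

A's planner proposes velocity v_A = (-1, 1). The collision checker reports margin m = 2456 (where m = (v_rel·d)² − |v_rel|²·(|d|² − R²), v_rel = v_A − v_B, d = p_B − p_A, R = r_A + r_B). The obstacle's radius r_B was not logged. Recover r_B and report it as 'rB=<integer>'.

m = 2456
d = (12, 0);  v_rel = (5, -1),  |v_rel|² = 26
v_rel×d = (5)·(0) − (-1)·(12) = 12
since m = R²·26 − 12²:  R² = (144 + 2456) / 26 = 100
R = √100 = 10  ⇒  r_B = 10 − 6 = 4

rB=4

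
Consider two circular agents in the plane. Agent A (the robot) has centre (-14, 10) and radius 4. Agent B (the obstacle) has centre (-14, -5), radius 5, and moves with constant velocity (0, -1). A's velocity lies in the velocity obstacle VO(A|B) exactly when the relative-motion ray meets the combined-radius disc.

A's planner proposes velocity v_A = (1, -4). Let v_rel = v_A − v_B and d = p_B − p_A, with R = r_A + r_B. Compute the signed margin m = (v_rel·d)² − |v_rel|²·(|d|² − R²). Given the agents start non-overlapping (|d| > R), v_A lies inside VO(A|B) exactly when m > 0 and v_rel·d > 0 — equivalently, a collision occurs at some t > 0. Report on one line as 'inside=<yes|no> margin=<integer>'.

d = (0, -15),  |d|² = 225;  R = 4+5 = 9,  c = 225−9² = 144
v_rel = (1, -3),  |v_rel|² = 10;  v_rel·d = (1)·(0) + (-3)·(-15) = 45
10·t² − 90·t + 144 = 0  ⇒  m = 45² − 10·144 = 585
m = 585 > 0,  v_rel·d = 45 > 0  ⇒  inside

inside=yes margin=585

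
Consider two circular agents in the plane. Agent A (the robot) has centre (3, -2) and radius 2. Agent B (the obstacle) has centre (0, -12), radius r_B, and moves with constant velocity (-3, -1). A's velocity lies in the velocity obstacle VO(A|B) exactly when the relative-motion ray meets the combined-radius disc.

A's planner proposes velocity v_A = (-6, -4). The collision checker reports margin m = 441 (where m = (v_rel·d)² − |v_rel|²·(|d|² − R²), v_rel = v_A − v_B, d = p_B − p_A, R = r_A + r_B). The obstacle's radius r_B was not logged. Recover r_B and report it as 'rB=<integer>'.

m = 441
d = (-3, -10);  v_rel = (-3, -3),  |v_rel|² = 18
v_rel×d = (-3)·(-10) − (-3)·(-3) = 21
since m = R²·18 − 21²:  R² = (441 + 441) / 18 = 49
R = √49 = 7  ⇒  r_B = 7 − 2 = 5

rB=5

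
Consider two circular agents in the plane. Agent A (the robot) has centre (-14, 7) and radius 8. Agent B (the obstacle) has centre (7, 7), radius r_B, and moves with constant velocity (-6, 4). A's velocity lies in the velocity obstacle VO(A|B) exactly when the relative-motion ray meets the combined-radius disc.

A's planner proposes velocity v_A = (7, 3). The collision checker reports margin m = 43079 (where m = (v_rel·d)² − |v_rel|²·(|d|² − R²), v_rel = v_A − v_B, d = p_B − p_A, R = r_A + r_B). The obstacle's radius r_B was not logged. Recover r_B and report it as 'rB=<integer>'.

m = 43079
d = (21, 0);  v_rel = (13, -1),  |v_rel|² = 170
v_rel×d = (13)·(0) − (-1)·(21) = 21
since m = R²·170 − 21²:  R² = (441 + 43079) / 170 = 256
R = √256 = 16  ⇒  r_B = 16 − 8 = 8

rB=8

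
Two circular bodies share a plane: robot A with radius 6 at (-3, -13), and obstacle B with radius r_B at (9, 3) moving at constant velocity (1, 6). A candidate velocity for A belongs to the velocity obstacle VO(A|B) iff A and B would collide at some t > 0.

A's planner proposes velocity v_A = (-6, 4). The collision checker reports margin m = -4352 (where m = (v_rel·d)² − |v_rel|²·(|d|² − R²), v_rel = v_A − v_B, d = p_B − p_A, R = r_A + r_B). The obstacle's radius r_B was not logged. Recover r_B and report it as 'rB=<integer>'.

m = -4352
d = (12, 16);  v_rel = (-7, -2),  |v_rel|² = 53
v_rel×d = (-7)·(16) − (-2)·(12) = -88
since m = R²·53 − (-88)²:  R² = (7744 + -4352) / 53 = 64
R = √64 = 8  ⇒  r_B = 8 − 6 = 2

rB=2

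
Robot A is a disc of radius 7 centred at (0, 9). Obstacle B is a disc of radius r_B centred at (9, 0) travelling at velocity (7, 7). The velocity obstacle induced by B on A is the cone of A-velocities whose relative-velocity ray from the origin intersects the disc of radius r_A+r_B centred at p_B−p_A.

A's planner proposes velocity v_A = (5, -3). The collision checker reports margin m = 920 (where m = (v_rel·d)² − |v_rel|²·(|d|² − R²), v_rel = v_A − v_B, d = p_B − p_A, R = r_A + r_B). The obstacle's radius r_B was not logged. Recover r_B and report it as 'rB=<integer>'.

m = 920
d = (9, -9);  v_rel = (-2, -10),  |v_rel|² = 104
v_rel×d = (-2)·(-9) − (-10)·(9) = 108
since m = R²·104 − 108²:  R² = (11664 + 920) / 104 = 121
R = √121 = 11  ⇒  r_B = 11 − 7 = 4

rB=4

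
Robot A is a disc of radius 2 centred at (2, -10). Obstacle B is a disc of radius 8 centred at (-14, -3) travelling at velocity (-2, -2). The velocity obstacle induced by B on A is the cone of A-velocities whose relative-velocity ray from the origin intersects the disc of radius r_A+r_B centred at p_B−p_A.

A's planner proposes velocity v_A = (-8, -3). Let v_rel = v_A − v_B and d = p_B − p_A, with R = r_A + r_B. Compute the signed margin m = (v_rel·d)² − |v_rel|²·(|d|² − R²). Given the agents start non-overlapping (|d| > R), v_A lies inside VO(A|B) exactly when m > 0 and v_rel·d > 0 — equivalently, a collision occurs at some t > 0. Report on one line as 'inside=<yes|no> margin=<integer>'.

d = (-16, 7),  |d|² = 305;  R = 2+8 = 10,  c = 305−10² = 205
v_rel = (-6, -1),  |v_rel|² = 37;  v_rel·d = (-6)·(-16) + (-1)·(7) = 89
37·t² − 178·t + 205 = 0  ⇒  m = 89² − 37·205 = 336
m = 336 > 0,  v_rel·d = 89 > 0  ⇒  inside

inside=yes margin=336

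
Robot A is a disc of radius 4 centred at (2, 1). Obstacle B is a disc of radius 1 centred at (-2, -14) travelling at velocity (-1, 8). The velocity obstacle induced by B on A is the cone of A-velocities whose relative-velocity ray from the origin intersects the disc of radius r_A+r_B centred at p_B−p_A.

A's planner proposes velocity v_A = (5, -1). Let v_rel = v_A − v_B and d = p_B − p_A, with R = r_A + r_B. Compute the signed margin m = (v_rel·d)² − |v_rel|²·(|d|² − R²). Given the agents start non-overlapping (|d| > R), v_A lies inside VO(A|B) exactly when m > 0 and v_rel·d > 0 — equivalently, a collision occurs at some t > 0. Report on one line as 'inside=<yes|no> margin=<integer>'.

d = (-4, -15),  |d|² = 241;  R = 4+1 = 5,  c = 241−5² = 216
v_rel = (6, -9),  |v_rel|² = 117;  v_rel·d = (6)·(-4) + (-9)·(-15) = 111
117·t² − 222·t + 216 = 0  ⇒  m = 111² − 117·216 = -12951
m = -12951 < 0,  v_rel·d = 111 > 0  ⇒  outside

inside=no margin=-12951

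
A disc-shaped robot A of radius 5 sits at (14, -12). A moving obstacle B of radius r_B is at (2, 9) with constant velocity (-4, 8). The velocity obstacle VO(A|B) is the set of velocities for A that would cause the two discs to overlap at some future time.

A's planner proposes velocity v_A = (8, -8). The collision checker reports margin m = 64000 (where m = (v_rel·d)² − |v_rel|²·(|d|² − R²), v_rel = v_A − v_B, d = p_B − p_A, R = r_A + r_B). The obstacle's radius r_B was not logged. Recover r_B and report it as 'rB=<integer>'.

m = 64000
d = (-12, 21);  v_rel = (12, -16),  |v_rel|² = 400
v_rel×d = (12)·(21) − (-16)·(-12) = 60
since m = R²·400 − 60²:  R² = (3600 + 64000) / 400 = 169
R = √169 = 13  ⇒  r_B = 13 − 5 = 8

rB=8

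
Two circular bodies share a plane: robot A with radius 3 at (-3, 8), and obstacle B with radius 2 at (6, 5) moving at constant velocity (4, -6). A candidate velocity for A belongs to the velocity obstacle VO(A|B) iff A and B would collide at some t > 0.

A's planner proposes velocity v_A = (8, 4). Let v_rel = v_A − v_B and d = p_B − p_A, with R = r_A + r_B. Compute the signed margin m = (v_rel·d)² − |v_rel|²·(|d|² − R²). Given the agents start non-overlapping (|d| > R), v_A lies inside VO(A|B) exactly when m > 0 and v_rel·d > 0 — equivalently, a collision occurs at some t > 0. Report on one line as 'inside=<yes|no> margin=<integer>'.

d = (9, -3),  |d|² = 90;  R = 3+2 = 5,  c = 90−5² = 65
v_rel = (4, 10),  |v_rel|² = 116;  v_rel·d = (4)·(9) + (10)·(-3) = 6
116·t² − 12·t + 65 = 0  ⇒  m = 6² − 116·65 = -7504
m = -7504 < 0,  v_rel·d = 6 > 0  ⇒  outside

inside=no margin=-7504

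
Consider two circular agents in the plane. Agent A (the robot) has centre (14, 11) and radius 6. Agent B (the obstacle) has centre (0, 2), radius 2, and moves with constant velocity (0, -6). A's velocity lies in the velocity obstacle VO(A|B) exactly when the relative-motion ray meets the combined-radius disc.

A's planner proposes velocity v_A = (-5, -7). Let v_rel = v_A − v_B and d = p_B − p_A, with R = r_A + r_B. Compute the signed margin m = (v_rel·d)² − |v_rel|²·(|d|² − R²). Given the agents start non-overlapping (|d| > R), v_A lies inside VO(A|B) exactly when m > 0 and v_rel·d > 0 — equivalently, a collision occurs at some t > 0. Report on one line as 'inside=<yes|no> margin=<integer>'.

d = (-14, -9),  |d|² = 277;  R = 6+2 = 8,  c = 277−8² = 213
v_rel = (-5, -1),  |v_rel|² = 26;  v_rel·d = (-5)·(-14) + (-1)·(-9) = 79
26·t² − 158·t + 213 = 0  ⇒  m = 79² − 26·213 = 703
m = 703 > 0,  v_rel·d = 79 > 0  ⇒  inside

inside=yes margin=703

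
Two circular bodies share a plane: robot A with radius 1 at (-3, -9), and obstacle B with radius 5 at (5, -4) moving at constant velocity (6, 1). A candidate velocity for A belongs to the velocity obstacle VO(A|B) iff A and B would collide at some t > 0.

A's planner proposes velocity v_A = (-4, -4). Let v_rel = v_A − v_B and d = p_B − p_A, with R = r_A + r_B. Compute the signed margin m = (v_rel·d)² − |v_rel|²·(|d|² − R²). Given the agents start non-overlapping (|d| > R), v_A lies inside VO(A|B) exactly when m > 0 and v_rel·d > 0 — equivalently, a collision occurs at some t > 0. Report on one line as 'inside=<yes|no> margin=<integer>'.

d = (8, 5),  |d|² = 89;  R = 1+5 = 6,  c = 89−6² = 53
v_rel = (-10, -5),  |v_rel|² = 125;  v_rel·d = (-10)·(8) + (-5)·(5) = -105
125·t² + 210·t + 53 = 0  ⇒  m = (-105)² − 125·53 = 4400
m = 4400 > 0,  v_rel·d = -105 < 0  ⇒  outside

inside=no margin=4400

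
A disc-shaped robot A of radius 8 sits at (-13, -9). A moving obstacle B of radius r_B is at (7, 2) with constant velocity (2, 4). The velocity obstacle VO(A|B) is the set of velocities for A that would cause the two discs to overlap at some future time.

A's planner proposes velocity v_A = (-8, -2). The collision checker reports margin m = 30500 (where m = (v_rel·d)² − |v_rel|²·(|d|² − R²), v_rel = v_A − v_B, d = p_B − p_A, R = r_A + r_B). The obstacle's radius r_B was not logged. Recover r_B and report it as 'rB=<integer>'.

m = 30500
d = (20, 11);  v_rel = (-10, -6),  |v_rel|² = 136
v_rel×d = (-10)·(11) − (-6)·(20) = 10
since m = R²·136 − 10²:  R² = (100 + 30500) / 136 = 225
R = √225 = 15  ⇒  r_B = 15 − 8 = 7

rB=7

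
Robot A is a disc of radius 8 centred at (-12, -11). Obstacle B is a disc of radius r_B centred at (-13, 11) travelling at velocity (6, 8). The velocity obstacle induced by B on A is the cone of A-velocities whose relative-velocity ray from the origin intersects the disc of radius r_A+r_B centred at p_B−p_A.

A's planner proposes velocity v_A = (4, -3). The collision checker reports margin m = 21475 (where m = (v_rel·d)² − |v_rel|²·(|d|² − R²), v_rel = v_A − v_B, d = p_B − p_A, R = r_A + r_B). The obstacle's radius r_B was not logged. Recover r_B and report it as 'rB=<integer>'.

m = 21475
d = (-1, 22);  v_rel = (-2, -11),  |v_rel|² = 125
v_rel×d = (-2)·(22) − (-11)·(-1) = -55
since m = R²·125 − (-55)²:  R² = (3025 + 21475) / 125 = 196
R = √196 = 14  ⇒  r_B = 14 − 8 = 6

rB=6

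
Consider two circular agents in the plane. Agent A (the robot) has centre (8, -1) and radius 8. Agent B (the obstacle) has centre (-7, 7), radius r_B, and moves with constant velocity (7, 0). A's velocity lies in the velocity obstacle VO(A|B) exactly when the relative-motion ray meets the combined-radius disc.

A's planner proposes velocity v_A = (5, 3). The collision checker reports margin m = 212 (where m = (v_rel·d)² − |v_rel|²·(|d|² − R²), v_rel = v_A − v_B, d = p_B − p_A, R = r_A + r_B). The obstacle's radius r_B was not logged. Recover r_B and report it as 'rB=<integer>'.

m = 212
d = (-15, 8);  v_rel = (-2, 3),  |v_rel|² = 13
v_rel×d = (-2)·(8) − (3)·(-15) = 29
since m = R²·13 − 29²:  R² = (841 + 212) / 13 = 81
R = √81 = 9  ⇒  r_B = 9 − 8 = 1

rB=1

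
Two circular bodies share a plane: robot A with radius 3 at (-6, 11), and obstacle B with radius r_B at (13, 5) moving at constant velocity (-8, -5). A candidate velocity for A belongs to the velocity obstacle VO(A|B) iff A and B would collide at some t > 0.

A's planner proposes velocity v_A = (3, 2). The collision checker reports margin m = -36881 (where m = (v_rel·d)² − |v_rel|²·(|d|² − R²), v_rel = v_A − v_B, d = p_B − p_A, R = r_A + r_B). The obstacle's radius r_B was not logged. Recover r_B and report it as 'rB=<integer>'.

m = -36881
d = (19, -6);  v_rel = (11, 7),  |v_rel|² = 170
v_rel×d = (11)·(-6) − (7)·(19) = -199
since m = R²·170 − (-199)²:  R² = (39601 + -36881) / 170 = 16
R = √16 = 4  ⇒  r_B = 4 − 3 = 1

rB=1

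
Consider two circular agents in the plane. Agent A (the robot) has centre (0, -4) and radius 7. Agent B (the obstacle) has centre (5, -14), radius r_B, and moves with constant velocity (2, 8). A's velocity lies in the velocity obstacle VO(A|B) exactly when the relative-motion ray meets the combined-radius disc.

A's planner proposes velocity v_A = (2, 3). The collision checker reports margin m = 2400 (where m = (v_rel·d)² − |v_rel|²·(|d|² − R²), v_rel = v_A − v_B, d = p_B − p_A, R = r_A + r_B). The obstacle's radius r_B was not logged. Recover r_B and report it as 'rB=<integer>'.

m = 2400
d = (5, -10);  v_rel = (0, -5),  |v_rel|² = 25
v_rel×d = (0)·(-10) − (-5)·(5) = 25
since m = R²·25 − 25²:  R² = (625 + 2400) / 25 = 121
R = √121 = 11  ⇒  r_B = 11 − 7 = 4

rB=4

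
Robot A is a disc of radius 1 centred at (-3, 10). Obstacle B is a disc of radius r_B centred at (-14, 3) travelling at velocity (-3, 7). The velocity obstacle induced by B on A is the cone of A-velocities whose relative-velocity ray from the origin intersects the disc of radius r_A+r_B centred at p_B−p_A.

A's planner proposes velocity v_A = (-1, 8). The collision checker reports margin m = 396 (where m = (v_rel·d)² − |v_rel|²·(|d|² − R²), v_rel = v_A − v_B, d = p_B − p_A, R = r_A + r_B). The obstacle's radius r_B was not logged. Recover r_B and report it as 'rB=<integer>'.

m = 396
d = (-11, -7);  v_rel = (2, 1),  |v_rel|² = 5
v_rel×d = (2)·(-7) − (1)·(-11) = -3
since m = R²·5 − (-3)²:  R² = (9 + 396) / 5 = 81
R = √81 = 9  ⇒  r_B = 9 − 1 = 8

rB=8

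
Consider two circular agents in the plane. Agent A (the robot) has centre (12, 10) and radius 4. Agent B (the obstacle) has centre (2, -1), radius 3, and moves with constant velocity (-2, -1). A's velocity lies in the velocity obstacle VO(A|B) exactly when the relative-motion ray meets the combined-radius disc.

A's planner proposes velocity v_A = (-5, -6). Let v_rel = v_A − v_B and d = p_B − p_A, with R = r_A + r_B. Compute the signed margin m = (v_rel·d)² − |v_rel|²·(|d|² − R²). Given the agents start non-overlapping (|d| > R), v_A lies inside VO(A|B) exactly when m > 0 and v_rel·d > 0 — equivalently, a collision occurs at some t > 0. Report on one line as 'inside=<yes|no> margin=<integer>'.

d = (-10, -11),  |d|² = 221;  R = 4+3 = 7,  c = 221−7² = 172
v_rel = (-3, -5),  |v_rel|² = 34;  v_rel·d = (-3)·(-10) + (-5)·(-11) = 85
34·t² − 170·t + 172 = 0  ⇒  m = 85² − 34·172 = 1377
m = 1377 > 0,  v_rel·d = 85 > 0  ⇒  inside

inside=yes margin=1377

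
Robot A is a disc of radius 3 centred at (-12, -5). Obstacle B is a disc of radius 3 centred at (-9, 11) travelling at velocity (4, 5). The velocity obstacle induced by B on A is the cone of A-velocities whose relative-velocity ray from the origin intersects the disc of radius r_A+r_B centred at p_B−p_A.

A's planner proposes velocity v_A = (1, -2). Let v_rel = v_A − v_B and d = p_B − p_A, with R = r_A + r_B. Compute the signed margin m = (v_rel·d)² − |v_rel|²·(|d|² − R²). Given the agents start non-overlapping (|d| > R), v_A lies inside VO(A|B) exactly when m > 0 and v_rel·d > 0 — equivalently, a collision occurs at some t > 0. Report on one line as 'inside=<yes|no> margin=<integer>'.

d = (3, 16),  |d|² = 265;  R = 3+3 = 6,  c = 265−6² = 229
v_rel = (-3, -7),  |v_rel|² = 58;  v_rel·d = (-3)·(3) + (-7)·(16) = -121
58·t² + 242·t + 229 = 0  ⇒  m = (-121)² − 58·229 = 1359
m = 1359 > 0,  v_rel·d = -121 < 0  ⇒  outside

inside=no margin=1359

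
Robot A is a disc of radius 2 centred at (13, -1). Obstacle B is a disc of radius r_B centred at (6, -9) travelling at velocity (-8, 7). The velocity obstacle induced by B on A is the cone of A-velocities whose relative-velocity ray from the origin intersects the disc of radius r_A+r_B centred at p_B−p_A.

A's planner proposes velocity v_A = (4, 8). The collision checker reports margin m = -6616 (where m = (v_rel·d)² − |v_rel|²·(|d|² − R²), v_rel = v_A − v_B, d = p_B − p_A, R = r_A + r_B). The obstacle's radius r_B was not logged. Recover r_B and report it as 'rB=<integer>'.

m = -6616
d = (-7, -8);  v_rel = (12, 1),  |v_rel|² = 145
v_rel×d = (12)·(-8) − (1)·(-7) = -89
since m = R²·145 − (-89)²:  R² = (7921 + -6616) / 145 = 9
R = √9 = 3  ⇒  r_B = 3 − 2 = 1

rB=1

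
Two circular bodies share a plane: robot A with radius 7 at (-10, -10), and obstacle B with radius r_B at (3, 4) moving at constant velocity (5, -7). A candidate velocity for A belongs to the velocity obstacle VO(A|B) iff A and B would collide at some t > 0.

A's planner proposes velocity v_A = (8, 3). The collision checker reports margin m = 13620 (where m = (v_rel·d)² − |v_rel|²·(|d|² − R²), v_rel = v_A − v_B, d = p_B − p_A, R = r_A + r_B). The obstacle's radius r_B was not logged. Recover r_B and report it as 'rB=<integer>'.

m = 13620
d = (13, 14);  v_rel = (3, 10),  |v_rel|² = 109
v_rel×d = (3)·(14) − (10)·(13) = -88
since m = R²·109 − (-88)²:  R² = (7744 + 13620) / 109 = 196
R = √196 = 14  ⇒  r_B = 14 − 7 = 7

rB=7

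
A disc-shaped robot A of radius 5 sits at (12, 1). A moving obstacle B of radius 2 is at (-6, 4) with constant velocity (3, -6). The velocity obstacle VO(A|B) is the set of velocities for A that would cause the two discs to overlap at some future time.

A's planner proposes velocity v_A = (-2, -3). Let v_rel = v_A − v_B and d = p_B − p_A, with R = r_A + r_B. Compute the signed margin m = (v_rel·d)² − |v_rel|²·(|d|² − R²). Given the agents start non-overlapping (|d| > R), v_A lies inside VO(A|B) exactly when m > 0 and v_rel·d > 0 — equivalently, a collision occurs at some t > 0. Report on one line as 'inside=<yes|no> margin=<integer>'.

d = (-18, 3),  |d|² = 333;  R = 5+2 = 7,  c = 333−7² = 284
v_rel = (-5, 3),  |v_rel|² = 34;  v_rel·d = (-5)·(-18) + (3)·(3) = 99
34·t² − 198·t + 284 = 0  ⇒  m = 99² − 34·284 = 145
m = 145 > 0,  v_rel·d = 99 > 0  ⇒  inside

inside=yes margin=145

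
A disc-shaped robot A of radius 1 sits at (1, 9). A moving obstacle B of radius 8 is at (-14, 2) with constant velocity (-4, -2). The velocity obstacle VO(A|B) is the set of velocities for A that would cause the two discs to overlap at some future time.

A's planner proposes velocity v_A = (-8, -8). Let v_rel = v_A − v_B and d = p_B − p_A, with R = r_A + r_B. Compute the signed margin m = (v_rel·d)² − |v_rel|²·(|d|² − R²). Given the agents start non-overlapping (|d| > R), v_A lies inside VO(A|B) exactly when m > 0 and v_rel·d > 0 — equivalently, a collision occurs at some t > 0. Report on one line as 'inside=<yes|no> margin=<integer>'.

d = (-15, -7),  |d|² = 274;  R = 1+8 = 9,  c = 274−9² = 193
v_rel = (-4, -6),  |v_rel|² = 52;  v_rel·d = (-4)·(-15) + (-6)·(-7) = 102
52·t² − 204·t + 193 = 0  ⇒  m = 102² − 52·193 = 368
m = 368 > 0,  v_rel·d = 102 > 0  ⇒  inside

inside=yes margin=368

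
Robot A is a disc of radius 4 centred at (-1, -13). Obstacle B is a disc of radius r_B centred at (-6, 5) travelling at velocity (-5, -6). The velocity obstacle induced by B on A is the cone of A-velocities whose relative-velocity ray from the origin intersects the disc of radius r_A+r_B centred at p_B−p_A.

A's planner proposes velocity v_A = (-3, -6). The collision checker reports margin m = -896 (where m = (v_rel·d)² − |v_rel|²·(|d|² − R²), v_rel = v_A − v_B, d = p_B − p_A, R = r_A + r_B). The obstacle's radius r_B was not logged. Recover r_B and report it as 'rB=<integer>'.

m = -896
d = (-5, 18);  v_rel = (2, 0),  |v_rel|² = 4
v_rel×d = (2)·(18) − (0)·(-5) = 36
since m = R²·4 − 36²:  R² = (1296 + -896) / 4 = 100
R = √100 = 10  ⇒  r_B = 10 − 4 = 6

rB=6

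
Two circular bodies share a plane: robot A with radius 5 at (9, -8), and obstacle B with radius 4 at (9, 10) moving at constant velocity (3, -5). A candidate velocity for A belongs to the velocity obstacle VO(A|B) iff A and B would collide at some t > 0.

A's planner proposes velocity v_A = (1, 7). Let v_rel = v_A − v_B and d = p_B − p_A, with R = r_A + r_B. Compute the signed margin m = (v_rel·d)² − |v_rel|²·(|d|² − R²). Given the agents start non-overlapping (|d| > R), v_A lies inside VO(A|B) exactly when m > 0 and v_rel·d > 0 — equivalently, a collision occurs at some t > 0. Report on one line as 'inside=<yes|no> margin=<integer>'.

d = (0, 18),  |d|² = 324;  R = 5+4 = 9,  c = 324−9² = 243
v_rel = (-2, 12),  |v_rel|² = 148;  v_rel·d = (-2)·(0) + (12)·(18) = 216
148·t² − 432·t + 243 = 0  ⇒  m = 216² − 148·243 = 10692
m = 10692 > 0,  v_rel·d = 216 > 0  ⇒  inside

inside=yes margin=10692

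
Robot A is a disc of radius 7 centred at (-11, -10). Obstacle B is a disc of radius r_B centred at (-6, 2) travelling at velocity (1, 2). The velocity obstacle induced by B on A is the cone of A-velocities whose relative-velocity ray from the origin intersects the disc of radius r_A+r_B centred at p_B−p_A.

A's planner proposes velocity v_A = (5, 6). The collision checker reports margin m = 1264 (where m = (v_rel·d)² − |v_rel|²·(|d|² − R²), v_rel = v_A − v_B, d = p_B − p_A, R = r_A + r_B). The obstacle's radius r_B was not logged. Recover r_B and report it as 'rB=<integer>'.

m = 1264
d = (5, 12);  v_rel = (4, 4),  |v_rel|² = 32
v_rel×d = (4)·(12) − (4)·(5) = 28
since m = R²·32 − 28²:  R² = (784 + 1264) / 32 = 64
R = √64 = 8  ⇒  r_B = 8 − 7 = 1

rB=1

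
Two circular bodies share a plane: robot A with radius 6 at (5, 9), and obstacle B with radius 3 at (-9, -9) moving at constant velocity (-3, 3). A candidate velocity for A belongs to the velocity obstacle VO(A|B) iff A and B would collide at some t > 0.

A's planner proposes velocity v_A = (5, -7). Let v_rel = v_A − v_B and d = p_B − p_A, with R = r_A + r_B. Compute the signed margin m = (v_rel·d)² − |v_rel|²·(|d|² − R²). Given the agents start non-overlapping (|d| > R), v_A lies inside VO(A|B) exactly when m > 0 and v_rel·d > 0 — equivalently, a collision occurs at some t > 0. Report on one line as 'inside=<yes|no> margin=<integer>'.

d = (-14, -18),  |d|² = 520;  R = 6+3 = 9,  c = 520−9² = 439
v_rel = (8, -10),  |v_rel|² = 164;  v_rel·d = (8)·(-14) + (-10)·(-18) = 68
164·t² − 136·t + 439 = 0  ⇒  m = 68² − 164·439 = -67372
m = -67372 < 0,  v_rel·d = 68 > 0  ⇒  outside

inside=no margin=-67372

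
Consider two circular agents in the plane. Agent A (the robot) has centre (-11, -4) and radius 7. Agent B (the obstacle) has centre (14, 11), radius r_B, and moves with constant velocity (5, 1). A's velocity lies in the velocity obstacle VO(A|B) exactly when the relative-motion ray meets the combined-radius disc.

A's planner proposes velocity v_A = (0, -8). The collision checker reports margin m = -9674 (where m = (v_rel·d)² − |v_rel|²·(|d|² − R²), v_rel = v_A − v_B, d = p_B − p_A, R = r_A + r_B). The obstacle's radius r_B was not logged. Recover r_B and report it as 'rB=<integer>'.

m = -9674
d = (25, 15);  v_rel = (-5, -9),  |v_rel|² = 106
v_rel×d = (-5)·(15) − (-9)·(25) = 150
since m = R²·106 − 150²:  R² = (22500 + -9674) / 106 = 121
R = √121 = 11  ⇒  r_B = 11 − 7 = 4

rB=4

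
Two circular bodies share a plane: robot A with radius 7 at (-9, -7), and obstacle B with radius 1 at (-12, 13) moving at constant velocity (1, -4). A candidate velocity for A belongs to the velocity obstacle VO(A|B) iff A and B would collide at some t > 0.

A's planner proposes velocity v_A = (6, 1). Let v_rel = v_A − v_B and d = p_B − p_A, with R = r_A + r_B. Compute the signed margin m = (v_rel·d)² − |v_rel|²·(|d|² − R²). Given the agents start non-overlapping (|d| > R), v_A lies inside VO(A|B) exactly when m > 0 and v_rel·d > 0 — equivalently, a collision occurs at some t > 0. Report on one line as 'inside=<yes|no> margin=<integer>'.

d = (-3, 20),  |d|² = 409;  R = 7+1 = 8,  c = 409−8² = 345
v_rel = (5, 5),  |v_rel|² = 50;  v_rel·d = (5)·(-3) + (5)·(20) = 85
50·t² − 170·t + 345 = 0  ⇒  m = 85² − 50·345 = -10025
m = -10025 < 0,  v_rel·d = 85 > 0  ⇒  outside

inside=no margin=-10025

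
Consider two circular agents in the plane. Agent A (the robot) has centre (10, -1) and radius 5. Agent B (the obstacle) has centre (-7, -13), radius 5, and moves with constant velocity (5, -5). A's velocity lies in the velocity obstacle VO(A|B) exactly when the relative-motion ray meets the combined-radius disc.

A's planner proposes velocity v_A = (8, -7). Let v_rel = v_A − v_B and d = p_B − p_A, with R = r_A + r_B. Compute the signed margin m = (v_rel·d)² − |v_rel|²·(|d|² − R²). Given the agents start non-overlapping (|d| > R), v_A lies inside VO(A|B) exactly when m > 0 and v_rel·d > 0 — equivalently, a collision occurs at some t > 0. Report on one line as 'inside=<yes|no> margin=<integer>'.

d = (-17, -12),  |d|² = 433;  R = 5+5 = 10,  c = 433−10² = 333
v_rel = (3, -2),  |v_rel|² = 13;  v_rel·d = (3)·(-17) + (-2)·(-12) = -27
13·t² + 54·t + 333 = 0  ⇒  m = (-27)² − 13·333 = -3600
m = -3600 < 0,  v_rel·d = -27 < 0  ⇒  outside

inside=no margin=-3600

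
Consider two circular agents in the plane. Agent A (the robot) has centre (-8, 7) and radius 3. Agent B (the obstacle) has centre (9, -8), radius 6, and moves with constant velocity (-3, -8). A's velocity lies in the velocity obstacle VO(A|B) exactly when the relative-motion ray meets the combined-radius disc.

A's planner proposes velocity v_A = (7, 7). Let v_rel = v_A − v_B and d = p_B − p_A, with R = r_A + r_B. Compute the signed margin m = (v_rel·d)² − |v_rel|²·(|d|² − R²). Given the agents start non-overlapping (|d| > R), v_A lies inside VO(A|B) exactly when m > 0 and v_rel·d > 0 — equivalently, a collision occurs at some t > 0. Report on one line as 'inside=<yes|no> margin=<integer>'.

d = (17, -15),  |d|² = 514;  R = 3+6 = 9,  c = 514−9² = 433
v_rel = (10, 15),  |v_rel|² = 325;  v_rel·d = (10)·(17) + (15)·(-15) = -55
325·t² + 110·t + 433 = 0  ⇒  m = (-55)² − 325·433 = -137700
m = -137700 < 0,  v_rel·d = -55 < 0  ⇒  outside

inside=no margin=-137700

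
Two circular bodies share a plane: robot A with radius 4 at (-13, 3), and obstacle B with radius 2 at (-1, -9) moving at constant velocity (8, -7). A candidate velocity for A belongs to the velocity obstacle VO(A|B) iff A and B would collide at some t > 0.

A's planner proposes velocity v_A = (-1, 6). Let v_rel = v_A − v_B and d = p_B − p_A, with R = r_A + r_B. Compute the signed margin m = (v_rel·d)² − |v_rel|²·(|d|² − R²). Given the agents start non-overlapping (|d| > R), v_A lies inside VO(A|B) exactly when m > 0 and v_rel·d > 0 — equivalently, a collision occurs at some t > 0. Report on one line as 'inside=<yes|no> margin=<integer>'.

d = (12, -12),  |d|² = 288;  R = 4+2 = 6,  c = 288−6² = 252
v_rel = (-9, 13),  |v_rel|² = 250;  v_rel·d = (-9)·(12) + (13)·(-12) = -264
250·t² + 528·t + 252 = 0  ⇒  m = (-264)² − 250·252 = 6696
m = 6696 > 0,  v_rel·d = -264 < 0  ⇒  outside

inside=no margin=6696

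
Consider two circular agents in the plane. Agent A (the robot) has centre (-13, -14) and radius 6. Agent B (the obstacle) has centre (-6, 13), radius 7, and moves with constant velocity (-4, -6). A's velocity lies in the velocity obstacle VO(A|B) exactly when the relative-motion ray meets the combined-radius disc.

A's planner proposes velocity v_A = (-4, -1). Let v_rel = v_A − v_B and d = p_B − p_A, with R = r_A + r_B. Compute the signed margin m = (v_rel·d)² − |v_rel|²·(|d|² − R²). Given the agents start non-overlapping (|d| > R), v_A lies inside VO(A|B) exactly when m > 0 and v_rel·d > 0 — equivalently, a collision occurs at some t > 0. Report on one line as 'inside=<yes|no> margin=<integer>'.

d = (7, 27),  |d|² = 778;  R = 6+7 = 13,  c = 778−13² = 609
v_rel = (0, 5),  |v_rel|² = 25;  v_rel·d = (0)·(7) + (5)·(27) = 135
25·t² − 270·t + 609 = 0  ⇒  m = 135² − 25·609 = 3000
m = 3000 > 0,  v_rel·d = 135 > 0  ⇒  inside

inside=yes margin=3000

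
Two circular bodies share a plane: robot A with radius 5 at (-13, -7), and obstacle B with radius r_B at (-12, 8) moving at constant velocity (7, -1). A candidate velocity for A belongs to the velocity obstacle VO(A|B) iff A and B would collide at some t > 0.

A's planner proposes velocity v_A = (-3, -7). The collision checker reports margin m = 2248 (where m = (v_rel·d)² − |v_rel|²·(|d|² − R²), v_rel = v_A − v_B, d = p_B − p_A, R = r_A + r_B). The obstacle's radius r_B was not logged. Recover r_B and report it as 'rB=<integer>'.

m = 2248
d = (1, 15);  v_rel = (-10, -6),  |v_rel|² = 136
v_rel×d = (-10)·(15) − (-6)·(1) = -144
since m = R²·136 − (-144)²:  R² = (20736 + 2248) / 136 = 169
R = √169 = 13  ⇒  r_B = 13 − 5 = 8

rB=8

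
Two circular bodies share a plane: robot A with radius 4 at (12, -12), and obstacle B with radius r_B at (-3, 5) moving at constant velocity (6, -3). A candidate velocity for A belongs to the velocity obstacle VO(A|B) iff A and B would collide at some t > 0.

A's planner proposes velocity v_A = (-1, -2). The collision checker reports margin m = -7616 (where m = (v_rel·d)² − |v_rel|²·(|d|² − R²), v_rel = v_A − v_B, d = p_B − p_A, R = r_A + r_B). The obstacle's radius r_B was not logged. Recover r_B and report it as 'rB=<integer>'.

m = -7616
d = (-15, 17);  v_rel = (-7, 1),  |v_rel|² = 50
v_rel×d = (-7)·(17) − (1)·(-15) = -104
since m = R²·50 − (-104)²:  R² = (10816 + -7616) / 50 = 64
R = √64 = 8  ⇒  r_B = 8 − 4 = 4

rB=4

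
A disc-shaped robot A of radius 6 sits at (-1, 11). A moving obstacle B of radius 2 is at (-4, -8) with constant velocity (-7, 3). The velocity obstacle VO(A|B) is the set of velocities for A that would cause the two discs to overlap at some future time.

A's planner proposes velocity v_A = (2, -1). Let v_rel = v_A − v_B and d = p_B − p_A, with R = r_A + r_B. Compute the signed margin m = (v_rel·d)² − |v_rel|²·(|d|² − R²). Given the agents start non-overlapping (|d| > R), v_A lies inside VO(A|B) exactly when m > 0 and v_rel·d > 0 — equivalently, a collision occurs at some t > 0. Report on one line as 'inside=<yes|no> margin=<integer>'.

d = (-3, -19),  |d|² = 370;  R = 6+2 = 8,  c = 370−8² = 306
v_rel = (9, -4),  |v_rel|² = 97;  v_rel·d = (9)·(-3) + (-4)·(-19) = 49
97·t² − 98·t + 306 = 0  ⇒  m = 49² − 97·306 = -27281
m = -27281 < 0,  v_rel·d = 49 > 0  ⇒  outside

inside=no margin=-27281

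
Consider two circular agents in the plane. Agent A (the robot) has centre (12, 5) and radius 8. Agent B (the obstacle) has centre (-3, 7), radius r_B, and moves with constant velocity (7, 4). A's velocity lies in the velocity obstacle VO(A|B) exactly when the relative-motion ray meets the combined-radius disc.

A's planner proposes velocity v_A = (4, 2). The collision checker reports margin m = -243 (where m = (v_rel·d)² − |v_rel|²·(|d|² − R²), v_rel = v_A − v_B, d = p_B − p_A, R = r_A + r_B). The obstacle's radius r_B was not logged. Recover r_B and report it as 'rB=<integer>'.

m = -243
d = (-15, 2);  v_rel = (-3, -2),  |v_rel|² = 13
v_rel×d = (-3)·(2) − (-2)·(-15) = -36
since m = R²·13 − (-36)²:  R² = (1296 + -243) / 13 = 81
R = √81 = 9  ⇒  r_B = 9 − 8 = 1

rB=1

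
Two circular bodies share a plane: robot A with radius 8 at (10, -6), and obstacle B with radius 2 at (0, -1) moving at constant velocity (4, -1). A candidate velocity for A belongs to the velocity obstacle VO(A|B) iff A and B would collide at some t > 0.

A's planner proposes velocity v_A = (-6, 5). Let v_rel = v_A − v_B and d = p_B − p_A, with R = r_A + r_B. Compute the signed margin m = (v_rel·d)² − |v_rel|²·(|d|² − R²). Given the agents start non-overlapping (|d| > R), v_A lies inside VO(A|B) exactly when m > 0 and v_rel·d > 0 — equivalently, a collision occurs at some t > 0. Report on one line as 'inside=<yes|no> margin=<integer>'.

d = (-10, 5),  |d|² = 125;  R = 8+2 = 10,  c = 125−10² = 25
v_rel = (-10, 6),  |v_rel|² = 136;  v_rel·d = (-10)·(-10) + (6)·(5) = 130
136·t² − 260·t + 25 = 0  ⇒  m = 130² − 136·25 = 13500
m = 13500 > 0,  v_rel·d = 130 > 0  ⇒  inside

inside=yes margin=13500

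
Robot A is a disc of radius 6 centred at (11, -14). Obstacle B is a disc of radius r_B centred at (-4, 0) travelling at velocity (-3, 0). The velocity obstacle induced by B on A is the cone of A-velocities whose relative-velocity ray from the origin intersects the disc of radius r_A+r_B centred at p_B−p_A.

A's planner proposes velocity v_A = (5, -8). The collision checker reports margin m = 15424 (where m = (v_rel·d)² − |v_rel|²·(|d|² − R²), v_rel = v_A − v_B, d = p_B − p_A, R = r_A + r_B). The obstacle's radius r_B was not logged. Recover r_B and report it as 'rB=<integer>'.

m = 15424
d = (-15, 14);  v_rel = (8, -8),  |v_rel|² = 128
v_rel×d = (8)·(14) − (-8)·(-15) = -8
since m = R²·128 − (-8)²:  R² = (64 + 15424) / 128 = 121
R = √121 = 11  ⇒  r_B = 11 − 6 = 5

rB=5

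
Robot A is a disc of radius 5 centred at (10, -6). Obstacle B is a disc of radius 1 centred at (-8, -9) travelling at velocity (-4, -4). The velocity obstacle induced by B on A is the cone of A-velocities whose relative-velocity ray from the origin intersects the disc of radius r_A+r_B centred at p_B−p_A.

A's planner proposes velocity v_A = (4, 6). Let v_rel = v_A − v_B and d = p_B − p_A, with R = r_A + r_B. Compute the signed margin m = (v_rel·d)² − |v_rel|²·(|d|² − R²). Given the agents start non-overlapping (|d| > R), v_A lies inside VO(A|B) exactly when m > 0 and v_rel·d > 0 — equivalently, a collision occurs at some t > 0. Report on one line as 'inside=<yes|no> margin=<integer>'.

d = (-18, -3),  |d|² = 333;  R = 5+1 = 6,  c = 333−6² = 297
v_rel = (8, 10),  |v_rel|² = 164;  v_rel·d = (8)·(-18) + (10)·(-3) = -174
164·t² + 348·t + 297 = 0  ⇒  m = (-174)² − 164·297 = -18432
m = -18432 < 0,  v_rel·d = -174 < 0  ⇒  outside

inside=no margin=-18432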